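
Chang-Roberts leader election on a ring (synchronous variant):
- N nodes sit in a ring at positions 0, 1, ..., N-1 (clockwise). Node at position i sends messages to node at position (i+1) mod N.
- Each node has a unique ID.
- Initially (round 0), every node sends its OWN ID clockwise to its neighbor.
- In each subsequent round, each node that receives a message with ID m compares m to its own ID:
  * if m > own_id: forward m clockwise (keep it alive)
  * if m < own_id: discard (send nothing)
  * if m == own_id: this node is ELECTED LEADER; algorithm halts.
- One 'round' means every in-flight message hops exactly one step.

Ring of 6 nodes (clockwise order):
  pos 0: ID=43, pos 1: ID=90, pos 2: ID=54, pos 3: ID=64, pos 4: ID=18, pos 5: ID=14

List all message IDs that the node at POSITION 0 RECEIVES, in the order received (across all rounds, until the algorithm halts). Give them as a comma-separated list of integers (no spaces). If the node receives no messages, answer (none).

Round 1: pos1(id90) recv 43: drop; pos2(id54) recv 90: fwd; pos3(id64) recv 54: drop; pos4(id18) recv 64: fwd; pos5(id14) recv 18: fwd; pos0(id43) recv 14: drop
Round 2: pos3(id64) recv 90: fwd; pos5(id14) recv 64: fwd; pos0(id43) recv 18: drop
Round 3: pos4(id18) recv 90: fwd; pos0(id43) recv 64: fwd
Round 4: pos5(id14) recv 90: fwd; pos1(id90) recv 64: drop
Round 5: pos0(id43) recv 90: fwd
Round 6: pos1(id90) recv 90: ELECTED

Answer: 14,18,64,90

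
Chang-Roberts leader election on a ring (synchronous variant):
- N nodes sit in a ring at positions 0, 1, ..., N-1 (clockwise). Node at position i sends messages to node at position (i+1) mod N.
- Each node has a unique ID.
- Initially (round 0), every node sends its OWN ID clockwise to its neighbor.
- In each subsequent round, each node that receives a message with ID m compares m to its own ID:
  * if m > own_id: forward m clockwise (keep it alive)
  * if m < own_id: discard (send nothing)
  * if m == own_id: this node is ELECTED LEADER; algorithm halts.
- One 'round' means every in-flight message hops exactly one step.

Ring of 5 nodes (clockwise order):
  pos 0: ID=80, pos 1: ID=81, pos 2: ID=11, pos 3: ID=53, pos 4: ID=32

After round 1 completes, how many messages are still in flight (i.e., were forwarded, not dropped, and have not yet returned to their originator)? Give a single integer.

Round 1: pos1(id81) recv 80: drop; pos2(id11) recv 81: fwd; pos3(id53) recv 11: drop; pos4(id32) recv 53: fwd; pos0(id80) recv 32: drop
After round 1: 2 messages still in flight

Answer: 2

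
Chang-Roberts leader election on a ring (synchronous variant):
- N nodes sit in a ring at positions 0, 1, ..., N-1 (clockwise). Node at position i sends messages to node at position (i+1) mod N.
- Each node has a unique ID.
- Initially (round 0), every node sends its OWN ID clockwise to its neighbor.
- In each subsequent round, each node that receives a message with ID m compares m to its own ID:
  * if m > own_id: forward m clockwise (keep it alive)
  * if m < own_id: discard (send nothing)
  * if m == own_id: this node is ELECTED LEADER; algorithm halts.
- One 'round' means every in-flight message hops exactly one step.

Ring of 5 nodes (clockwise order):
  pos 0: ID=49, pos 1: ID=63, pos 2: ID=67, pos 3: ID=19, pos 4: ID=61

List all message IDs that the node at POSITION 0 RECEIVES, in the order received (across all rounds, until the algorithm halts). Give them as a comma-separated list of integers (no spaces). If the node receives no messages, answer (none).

Round 1: pos1(id63) recv 49: drop; pos2(id67) recv 63: drop; pos3(id19) recv 67: fwd; pos4(id61) recv 19: drop; pos0(id49) recv 61: fwd
Round 2: pos4(id61) recv 67: fwd; pos1(id63) recv 61: drop
Round 3: pos0(id49) recv 67: fwd
Round 4: pos1(id63) recv 67: fwd
Round 5: pos2(id67) recv 67: ELECTED

Answer: 61,67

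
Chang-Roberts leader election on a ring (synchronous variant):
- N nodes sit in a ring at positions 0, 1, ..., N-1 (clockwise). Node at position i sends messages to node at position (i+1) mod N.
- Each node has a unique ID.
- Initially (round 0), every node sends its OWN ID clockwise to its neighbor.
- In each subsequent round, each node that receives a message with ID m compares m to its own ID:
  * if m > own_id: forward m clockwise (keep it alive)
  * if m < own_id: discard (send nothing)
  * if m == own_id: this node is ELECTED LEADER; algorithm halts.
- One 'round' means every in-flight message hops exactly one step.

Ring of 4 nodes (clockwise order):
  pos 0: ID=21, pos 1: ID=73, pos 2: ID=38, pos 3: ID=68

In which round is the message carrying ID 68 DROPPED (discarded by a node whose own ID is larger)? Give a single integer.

Round 1: pos1(id73) recv 21: drop; pos2(id38) recv 73: fwd; pos3(id68) recv 38: drop; pos0(id21) recv 68: fwd
Round 2: pos3(id68) recv 73: fwd; pos1(id73) recv 68: drop
Round 3: pos0(id21) recv 73: fwd
Round 4: pos1(id73) recv 73: ELECTED
Message ID 68 originates at pos 3; dropped at pos 1 in round 2

Answer: 2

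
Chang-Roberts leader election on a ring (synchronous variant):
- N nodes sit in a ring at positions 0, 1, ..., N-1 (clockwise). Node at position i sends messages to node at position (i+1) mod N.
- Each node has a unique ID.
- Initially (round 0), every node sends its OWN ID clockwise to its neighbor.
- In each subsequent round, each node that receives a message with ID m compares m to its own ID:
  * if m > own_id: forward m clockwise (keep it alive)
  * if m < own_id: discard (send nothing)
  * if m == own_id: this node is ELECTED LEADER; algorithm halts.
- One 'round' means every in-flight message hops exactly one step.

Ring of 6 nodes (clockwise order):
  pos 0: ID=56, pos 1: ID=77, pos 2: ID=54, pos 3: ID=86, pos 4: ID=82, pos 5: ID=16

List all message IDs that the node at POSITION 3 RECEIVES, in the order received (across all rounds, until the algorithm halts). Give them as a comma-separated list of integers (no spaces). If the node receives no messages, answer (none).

Answer: 54,77,82,86

Derivation:
Round 1: pos1(id77) recv 56: drop; pos2(id54) recv 77: fwd; pos3(id86) recv 54: drop; pos4(id82) recv 86: fwd; pos5(id16) recv 82: fwd; pos0(id56) recv 16: drop
Round 2: pos3(id86) recv 77: drop; pos5(id16) recv 86: fwd; pos0(id56) recv 82: fwd
Round 3: pos0(id56) recv 86: fwd; pos1(id77) recv 82: fwd
Round 4: pos1(id77) recv 86: fwd; pos2(id54) recv 82: fwd
Round 5: pos2(id54) recv 86: fwd; pos3(id86) recv 82: drop
Round 6: pos3(id86) recv 86: ELECTED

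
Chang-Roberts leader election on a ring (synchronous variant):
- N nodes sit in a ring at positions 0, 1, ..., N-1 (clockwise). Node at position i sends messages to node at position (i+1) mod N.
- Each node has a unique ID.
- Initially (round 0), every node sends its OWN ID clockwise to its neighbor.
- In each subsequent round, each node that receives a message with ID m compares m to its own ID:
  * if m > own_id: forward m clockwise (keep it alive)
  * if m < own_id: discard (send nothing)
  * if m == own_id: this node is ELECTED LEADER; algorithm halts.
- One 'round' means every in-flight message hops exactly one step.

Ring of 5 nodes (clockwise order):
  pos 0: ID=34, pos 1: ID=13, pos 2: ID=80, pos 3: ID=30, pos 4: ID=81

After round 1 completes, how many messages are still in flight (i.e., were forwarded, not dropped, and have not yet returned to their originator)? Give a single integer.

Round 1: pos1(id13) recv 34: fwd; pos2(id80) recv 13: drop; pos3(id30) recv 80: fwd; pos4(id81) recv 30: drop; pos0(id34) recv 81: fwd
After round 1: 3 messages still in flight

Answer: 3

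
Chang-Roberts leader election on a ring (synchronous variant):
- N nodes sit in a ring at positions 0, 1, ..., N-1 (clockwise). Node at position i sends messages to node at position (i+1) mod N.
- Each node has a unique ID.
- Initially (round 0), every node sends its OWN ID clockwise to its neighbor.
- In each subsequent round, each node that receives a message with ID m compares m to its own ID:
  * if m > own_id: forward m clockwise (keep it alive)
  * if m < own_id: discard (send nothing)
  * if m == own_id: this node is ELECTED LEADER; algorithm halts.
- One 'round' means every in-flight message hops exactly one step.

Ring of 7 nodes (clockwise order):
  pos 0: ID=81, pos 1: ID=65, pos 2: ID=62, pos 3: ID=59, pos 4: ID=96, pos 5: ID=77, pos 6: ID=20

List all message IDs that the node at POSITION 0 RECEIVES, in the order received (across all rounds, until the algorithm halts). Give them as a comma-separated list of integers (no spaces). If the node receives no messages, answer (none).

Answer: 20,77,96

Derivation:
Round 1: pos1(id65) recv 81: fwd; pos2(id62) recv 65: fwd; pos3(id59) recv 62: fwd; pos4(id96) recv 59: drop; pos5(id77) recv 96: fwd; pos6(id20) recv 77: fwd; pos0(id81) recv 20: drop
Round 2: pos2(id62) recv 81: fwd; pos3(id59) recv 65: fwd; pos4(id96) recv 62: drop; pos6(id20) recv 96: fwd; pos0(id81) recv 77: drop
Round 3: pos3(id59) recv 81: fwd; pos4(id96) recv 65: drop; pos0(id81) recv 96: fwd
Round 4: pos4(id96) recv 81: drop; pos1(id65) recv 96: fwd
Round 5: pos2(id62) recv 96: fwd
Round 6: pos3(id59) recv 96: fwd
Round 7: pos4(id96) recv 96: ELECTED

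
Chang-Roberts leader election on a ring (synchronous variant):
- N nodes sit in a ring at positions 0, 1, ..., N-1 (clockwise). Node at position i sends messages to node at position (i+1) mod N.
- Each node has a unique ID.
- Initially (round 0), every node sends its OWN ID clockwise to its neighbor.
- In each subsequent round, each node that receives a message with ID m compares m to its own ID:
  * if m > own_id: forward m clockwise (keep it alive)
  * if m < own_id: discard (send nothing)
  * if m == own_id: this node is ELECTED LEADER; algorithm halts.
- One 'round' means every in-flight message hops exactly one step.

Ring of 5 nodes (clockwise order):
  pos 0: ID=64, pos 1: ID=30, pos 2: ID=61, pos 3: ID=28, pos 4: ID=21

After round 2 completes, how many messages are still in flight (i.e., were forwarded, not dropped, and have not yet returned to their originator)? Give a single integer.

Round 1: pos1(id30) recv 64: fwd; pos2(id61) recv 30: drop; pos3(id28) recv 61: fwd; pos4(id21) recv 28: fwd; pos0(id64) recv 21: drop
Round 2: pos2(id61) recv 64: fwd; pos4(id21) recv 61: fwd; pos0(id64) recv 28: drop
After round 2: 2 messages still in flight

Answer: 2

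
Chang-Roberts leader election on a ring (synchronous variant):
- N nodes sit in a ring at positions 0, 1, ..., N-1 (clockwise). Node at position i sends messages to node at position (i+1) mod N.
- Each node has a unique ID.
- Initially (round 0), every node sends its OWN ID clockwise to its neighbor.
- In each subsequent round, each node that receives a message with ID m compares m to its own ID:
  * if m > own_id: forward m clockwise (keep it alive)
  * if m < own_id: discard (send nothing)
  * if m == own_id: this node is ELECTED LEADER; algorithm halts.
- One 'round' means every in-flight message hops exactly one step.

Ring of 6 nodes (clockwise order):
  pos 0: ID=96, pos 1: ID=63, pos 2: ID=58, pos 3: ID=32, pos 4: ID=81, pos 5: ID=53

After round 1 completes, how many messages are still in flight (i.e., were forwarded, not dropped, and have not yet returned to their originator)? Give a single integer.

Answer: 4

Derivation:
Round 1: pos1(id63) recv 96: fwd; pos2(id58) recv 63: fwd; pos3(id32) recv 58: fwd; pos4(id81) recv 32: drop; pos5(id53) recv 81: fwd; pos0(id96) recv 53: drop
After round 1: 4 messages still in flight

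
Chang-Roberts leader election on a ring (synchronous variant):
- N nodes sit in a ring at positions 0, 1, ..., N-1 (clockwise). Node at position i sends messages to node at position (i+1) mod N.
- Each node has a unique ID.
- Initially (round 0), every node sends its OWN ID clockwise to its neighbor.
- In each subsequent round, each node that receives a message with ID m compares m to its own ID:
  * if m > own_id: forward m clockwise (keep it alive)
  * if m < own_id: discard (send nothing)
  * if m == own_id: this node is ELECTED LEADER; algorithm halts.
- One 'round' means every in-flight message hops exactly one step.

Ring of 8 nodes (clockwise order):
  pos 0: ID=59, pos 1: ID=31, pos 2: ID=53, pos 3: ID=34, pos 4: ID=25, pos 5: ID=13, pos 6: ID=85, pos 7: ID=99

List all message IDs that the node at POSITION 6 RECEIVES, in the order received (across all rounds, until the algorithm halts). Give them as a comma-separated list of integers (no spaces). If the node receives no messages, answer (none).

Answer: 13,25,34,53,59,99

Derivation:
Round 1: pos1(id31) recv 59: fwd; pos2(id53) recv 31: drop; pos3(id34) recv 53: fwd; pos4(id25) recv 34: fwd; pos5(id13) recv 25: fwd; pos6(id85) recv 13: drop; pos7(id99) recv 85: drop; pos0(id59) recv 99: fwd
Round 2: pos2(id53) recv 59: fwd; pos4(id25) recv 53: fwd; pos5(id13) recv 34: fwd; pos6(id85) recv 25: drop; pos1(id31) recv 99: fwd
Round 3: pos3(id34) recv 59: fwd; pos5(id13) recv 53: fwd; pos6(id85) recv 34: drop; pos2(id53) recv 99: fwd
Round 4: pos4(id25) recv 59: fwd; pos6(id85) recv 53: drop; pos3(id34) recv 99: fwd
Round 5: pos5(id13) recv 59: fwd; pos4(id25) recv 99: fwd
Round 6: pos6(id85) recv 59: drop; pos5(id13) recv 99: fwd
Round 7: pos6(id85) recv 99: fwd
Round 8: pos7(id99) recv 99: ELECTED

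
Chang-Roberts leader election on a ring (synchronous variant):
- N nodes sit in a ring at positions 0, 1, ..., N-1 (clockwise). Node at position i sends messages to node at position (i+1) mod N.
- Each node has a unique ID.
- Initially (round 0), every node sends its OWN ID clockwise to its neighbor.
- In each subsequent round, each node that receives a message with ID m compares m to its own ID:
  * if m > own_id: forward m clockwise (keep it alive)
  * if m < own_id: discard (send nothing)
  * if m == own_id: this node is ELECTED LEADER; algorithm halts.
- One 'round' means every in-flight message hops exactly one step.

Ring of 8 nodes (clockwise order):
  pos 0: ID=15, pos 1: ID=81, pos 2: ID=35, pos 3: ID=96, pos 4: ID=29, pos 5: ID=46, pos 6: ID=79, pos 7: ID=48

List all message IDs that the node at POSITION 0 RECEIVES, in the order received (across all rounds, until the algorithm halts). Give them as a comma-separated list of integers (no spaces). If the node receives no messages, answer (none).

Round 1: pos1(id81) recv 15: drop; pos2(id35) recv 81: fwd; pos3(id96) recv 35: drop; pos4(id29) recv 96: fwd; pos5(id46) recv 29: drop; pos6(id79) recv 46: drop; pos7(id48) recv 79: fwd; pos0(id15) recv 48: fwd
Round 2: pos3(id96) recv 81: drop; pos5(id46) recv 96: fwd; pos0(id15) recv 79: fwd; pos1(id81) recv 48: drop
Round 3: pos6(id79) recv 96: fwd; pos1(id81) recv 79: drop
Round 4: pos7(id48) recv 96: fwd
Round 5: pos0(id15) recv 96: fwd
Round 6: pos1(id81) recv 96: fwd
Round 7: pos2(id35) recv 96: fwd
Round 8: pos3(id96) recv 96: ELECTED

Answer: 48,79,96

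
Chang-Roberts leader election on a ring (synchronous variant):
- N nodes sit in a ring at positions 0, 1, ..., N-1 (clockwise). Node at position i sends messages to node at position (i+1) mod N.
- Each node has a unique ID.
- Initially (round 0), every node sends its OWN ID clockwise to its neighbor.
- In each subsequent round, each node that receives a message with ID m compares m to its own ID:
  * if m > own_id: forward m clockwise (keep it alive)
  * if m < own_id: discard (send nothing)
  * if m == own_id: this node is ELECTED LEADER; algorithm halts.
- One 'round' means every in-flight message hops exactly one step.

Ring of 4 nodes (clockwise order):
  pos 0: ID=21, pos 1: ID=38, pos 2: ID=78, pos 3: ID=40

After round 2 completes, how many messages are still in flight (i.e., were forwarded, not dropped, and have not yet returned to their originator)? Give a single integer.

Answer: 2

Derivation:
Round 1: pos1(id38) recv 21: drop; pos2(id78) recv 38: drop; pos3(id40) recv 78: fwd; pos0(id21) recv 40: fwd
Round 2: pos0(id21) recv 78: fwd; pos1(id38) recv 40: fwd
After round 2: 2 messages still in flight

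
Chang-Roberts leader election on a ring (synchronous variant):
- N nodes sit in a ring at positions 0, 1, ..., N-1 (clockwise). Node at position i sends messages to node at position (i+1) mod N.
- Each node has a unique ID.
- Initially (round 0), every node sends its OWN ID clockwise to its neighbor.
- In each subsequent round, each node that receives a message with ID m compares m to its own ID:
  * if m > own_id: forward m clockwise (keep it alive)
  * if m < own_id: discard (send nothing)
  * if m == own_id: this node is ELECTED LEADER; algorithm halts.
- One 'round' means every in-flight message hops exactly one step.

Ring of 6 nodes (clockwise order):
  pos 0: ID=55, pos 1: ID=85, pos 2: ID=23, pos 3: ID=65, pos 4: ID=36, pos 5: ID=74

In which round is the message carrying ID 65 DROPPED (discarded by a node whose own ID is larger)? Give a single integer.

Round 1: pos1(id85) recv 55: drop; pos2(id23) recv 85: fwd; pos3(id65) recv 23: drop; pos4(id36) recv 65: fwd; pos5(id74) recv 36: drop; pos0(id55) recv 74: fwd
Round 2: pos3(id65) recv 85: fwd; pos5(id74) recv 65: drop; pos1(id85) recv 74: drop
Round 3: pos4(id36) recv 85: fwd
Round 4: pos5(id74) recv 85: fwd
Round 5: pos0(id55) recv 85: fwd
Round 6: pos1(id85) recv 85: ELECTED
Message ID 65 originates at pos 3; dropped at pos 5 in round 2

Answer: 2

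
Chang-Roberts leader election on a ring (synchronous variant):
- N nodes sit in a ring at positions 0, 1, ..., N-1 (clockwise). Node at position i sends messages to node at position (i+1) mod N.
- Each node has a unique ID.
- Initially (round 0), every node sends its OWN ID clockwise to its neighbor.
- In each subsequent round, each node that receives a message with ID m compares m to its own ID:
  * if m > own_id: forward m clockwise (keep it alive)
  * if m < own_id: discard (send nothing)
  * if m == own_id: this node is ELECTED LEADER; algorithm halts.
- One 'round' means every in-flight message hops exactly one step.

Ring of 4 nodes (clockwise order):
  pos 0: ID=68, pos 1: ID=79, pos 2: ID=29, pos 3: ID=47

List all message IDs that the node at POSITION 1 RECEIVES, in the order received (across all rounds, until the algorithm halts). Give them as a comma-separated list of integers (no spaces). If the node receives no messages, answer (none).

Answer: 68,79

Derivation:
Round 1: pos1(id79) recv 68: drop; pos2(id29) recv 79: fwd; pos3(id47) recv 29: drop; pos0(id68) recv 47: drop
Round 2: pos3(id47) recv 79: fwd
Round 3: pos0(id68) recv 79: fwd
Round 4: pos1(id79) recv 79: ELECTED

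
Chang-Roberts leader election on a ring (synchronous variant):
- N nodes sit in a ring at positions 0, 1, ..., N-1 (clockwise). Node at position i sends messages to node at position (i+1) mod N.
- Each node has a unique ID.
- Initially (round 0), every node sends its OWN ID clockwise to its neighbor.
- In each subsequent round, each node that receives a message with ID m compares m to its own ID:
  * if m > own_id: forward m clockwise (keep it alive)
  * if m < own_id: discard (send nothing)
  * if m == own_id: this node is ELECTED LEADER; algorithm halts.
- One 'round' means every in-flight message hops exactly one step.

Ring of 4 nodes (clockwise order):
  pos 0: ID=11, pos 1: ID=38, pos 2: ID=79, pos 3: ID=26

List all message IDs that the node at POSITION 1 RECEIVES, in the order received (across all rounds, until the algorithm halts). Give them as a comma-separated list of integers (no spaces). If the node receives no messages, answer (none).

Round 1: pos1(id38) recv 11: drop; pos2(id79) recv 38: drop; pos3(id26) recv 79: fwd; pos0(id11) recv 26: fwd
Round 2: pos0(id11) recv 79: fwd; pos1(id38) recv 26: drop
Round 3: pos1(id38) recv 79: fwd
Round 4: pos2(id79) recv 79: ELECTED

Answer: 11,26,79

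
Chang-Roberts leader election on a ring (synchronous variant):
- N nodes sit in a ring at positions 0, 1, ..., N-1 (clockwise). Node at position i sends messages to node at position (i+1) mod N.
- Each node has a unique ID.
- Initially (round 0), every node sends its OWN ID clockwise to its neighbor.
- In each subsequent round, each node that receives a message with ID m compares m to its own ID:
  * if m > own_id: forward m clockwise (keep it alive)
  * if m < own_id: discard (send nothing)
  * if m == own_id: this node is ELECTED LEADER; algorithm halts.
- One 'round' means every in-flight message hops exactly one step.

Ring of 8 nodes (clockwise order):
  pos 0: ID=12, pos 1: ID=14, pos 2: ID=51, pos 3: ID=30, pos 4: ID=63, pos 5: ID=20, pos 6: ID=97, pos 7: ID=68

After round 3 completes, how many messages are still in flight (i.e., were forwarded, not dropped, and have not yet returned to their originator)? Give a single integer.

Round 1: pos1(id14) recv 12: drop; pos2(id51) recv 14: drop; pos3(id30) recv 51: fwd; pos4(id63) recv 30: drop; pos5(id20) recv 63: fwd; pos6(id97) recv 20: drop; pos7(id68) recv 97: fwd; pos0(id12) recv 68: fwd
Round 2: pos4(id63) recv 51: drop; pos6(id97) recv 63: drop; pos0(id12) recv 97: fwd; pos1(id14) recv 68: fwd
Round 3: pos1(id14) recv 97: fwd; pos2(id51) recv 68: fwd
After round 3: 2 messages still in flight

Answer: 2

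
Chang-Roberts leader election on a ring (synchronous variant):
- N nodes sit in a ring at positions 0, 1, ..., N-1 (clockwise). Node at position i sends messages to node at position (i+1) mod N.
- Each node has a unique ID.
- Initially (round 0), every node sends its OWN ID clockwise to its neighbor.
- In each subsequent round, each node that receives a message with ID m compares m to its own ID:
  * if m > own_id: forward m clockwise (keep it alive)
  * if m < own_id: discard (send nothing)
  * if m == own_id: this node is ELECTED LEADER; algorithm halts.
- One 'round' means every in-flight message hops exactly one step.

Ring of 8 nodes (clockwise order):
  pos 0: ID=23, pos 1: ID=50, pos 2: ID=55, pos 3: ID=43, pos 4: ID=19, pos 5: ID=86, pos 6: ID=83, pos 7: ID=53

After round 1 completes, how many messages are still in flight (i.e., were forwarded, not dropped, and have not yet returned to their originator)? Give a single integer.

Answer: 5

Derivation:
Round 1: pos1(id50) recv 23: drop; pos2(id55) recv 50: drop; pos3(id43) recv 55: fwd; pos4(id19) recv 43: fwd; pos5(id86) recv 19: drop; pos6(id83) recv 86: fwd; pos7(id53) recv 83: fwd; pos0(id23) recv 53: fwd
After round 1: 5 messages still in flight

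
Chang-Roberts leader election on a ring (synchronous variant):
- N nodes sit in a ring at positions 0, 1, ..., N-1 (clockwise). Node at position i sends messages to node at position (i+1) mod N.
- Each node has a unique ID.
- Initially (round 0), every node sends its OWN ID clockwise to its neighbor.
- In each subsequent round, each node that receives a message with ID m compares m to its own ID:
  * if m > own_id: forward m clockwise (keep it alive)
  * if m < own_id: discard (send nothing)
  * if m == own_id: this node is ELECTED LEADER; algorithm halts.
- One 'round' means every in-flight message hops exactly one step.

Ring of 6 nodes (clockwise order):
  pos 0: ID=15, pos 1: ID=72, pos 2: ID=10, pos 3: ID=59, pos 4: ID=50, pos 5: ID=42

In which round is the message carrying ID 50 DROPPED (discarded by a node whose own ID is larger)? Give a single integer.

Round 1: pos1(id72) recv 15: drop; pos2(id10) recv 72: fwd; pos3(id59) recv 10: drop; pos4(id50) recv 59: fwd; pos5(id42) recv 50: fwd; pos0(id15) recv 42: fwd
Round 2: pos3(id59) recv 72: fwd; pos5(id42) recv 59: fwd; pos0(id15) recv 50: fwd; pos1(id72) recv 42: drop
Round 3: pos4(id50) recv 72: fwd; pos0(id15) recv 59: fwd; pos1(id72) recv 50: drop
Round 4: pos5(id42) recv 72: fwd; pos1(id72) recv 59: drop
Round 5: pos0(id15) recv 72: fwd
Round 6: pos1(id72) recv 72: ELECTED
Message ID 50 originates at pos 4; dropped at pos 1 in round 3

Answer: 3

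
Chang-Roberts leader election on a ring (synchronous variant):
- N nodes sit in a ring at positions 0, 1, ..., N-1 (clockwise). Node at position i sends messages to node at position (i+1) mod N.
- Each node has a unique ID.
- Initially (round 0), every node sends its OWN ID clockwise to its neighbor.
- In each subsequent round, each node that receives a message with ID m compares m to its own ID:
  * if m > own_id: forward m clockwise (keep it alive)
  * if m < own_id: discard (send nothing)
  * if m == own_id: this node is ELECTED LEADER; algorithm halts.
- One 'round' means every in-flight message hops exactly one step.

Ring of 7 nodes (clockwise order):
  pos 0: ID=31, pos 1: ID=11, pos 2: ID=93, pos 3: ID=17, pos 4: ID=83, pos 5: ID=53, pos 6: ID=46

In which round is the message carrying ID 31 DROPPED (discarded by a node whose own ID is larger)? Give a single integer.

Answer: 2

Derivation:
Round 1: pos1(id11) recv 31: fwd; pos2(id93) recv 11: drop; pos3(id17) recv 93: fwd; pos4(id83) recv 17: drop; pos5(id53) recv 83: fwd; pos6(id46) recv 53: fwd; pos0(id31) recv 46: fwd
Round 2: pos2(id93) recv 31: drop; pos4(id83) recv 93: fwd; pos6(id46) recv 83: fwd; pos0(id31) recv 53: fwd; pos1(id11) recv 46: fwd
Round 3: pos5(id53) recv 93: fwd; pos0(id31) recv 83: fwd; pos1(id11) recv 53: fwd; pos2(id93) recv 46: drop
Round 4: pos6(id46) recv 93: fwd; pos1(id11) recv 83: fwd; pos2(id93) recv 53: drop
Round 5: pos0(id31) recv 93: fwd; pos2(id93) recv 83: drop
Round 6: pos1(id11) recv 93: fwd
Round 7: pos2(id93) recv 93: ELECTED
Message ID 31 originates at pos 0; dropped at pos 2 in round 2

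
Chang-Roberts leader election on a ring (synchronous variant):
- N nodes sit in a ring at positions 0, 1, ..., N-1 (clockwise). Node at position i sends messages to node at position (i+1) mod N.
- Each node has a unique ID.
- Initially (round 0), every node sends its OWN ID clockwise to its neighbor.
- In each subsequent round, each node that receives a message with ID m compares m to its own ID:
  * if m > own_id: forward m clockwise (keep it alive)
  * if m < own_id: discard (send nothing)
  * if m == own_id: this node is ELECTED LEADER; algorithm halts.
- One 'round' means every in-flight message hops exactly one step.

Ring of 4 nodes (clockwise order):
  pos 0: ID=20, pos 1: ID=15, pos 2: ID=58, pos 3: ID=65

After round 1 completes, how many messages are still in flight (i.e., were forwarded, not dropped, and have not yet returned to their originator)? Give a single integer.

Answer: 2

Derivation:
Round 1: pos1(id15) recv 20: fwd; pos2(id58) recv 15: drop; pos3(id65) recv 58: drop; pos0(id20) recv 65: fwd
After round 1: 2 messages still in flight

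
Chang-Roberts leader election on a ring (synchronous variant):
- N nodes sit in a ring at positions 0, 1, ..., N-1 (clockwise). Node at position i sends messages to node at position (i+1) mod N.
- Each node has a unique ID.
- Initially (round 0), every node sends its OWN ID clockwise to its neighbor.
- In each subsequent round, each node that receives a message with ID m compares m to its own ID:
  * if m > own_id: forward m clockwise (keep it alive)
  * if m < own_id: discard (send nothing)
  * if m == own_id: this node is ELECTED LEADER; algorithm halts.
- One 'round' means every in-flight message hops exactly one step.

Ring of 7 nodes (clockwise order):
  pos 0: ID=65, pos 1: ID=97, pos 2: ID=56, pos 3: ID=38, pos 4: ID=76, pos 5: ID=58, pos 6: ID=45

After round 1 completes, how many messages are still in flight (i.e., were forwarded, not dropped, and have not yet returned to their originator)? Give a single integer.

Answer: 4

Derivation:
Round 1: pos1(id97) recv 65: drop; pos2(id56) recv 97: fwd; pos3(id38) recv 56: fwd; pos4(id76) recv 38: drop; pos5(id58) recv 76: fwd; pos6(id45) recv 58: fwd; pos0(id65) recv 45: drop
After round 1: 4 messages still in flight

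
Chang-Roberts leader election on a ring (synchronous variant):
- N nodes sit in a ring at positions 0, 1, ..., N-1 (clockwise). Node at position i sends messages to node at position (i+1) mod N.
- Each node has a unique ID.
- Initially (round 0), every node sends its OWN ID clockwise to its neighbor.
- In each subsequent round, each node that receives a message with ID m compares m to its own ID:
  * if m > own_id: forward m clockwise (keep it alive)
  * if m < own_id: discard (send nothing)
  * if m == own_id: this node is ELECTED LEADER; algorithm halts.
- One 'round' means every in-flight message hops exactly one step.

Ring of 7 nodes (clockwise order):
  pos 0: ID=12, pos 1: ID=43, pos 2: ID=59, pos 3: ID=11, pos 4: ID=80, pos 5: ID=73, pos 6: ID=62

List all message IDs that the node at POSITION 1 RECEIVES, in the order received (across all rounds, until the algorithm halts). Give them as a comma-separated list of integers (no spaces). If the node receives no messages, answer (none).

Round 1: pos1(id43) recv 12: drop; pos2(id59) recv 43: drop; pos3(id11) recv 59: fwd; pos4(id80) recv 11: drop; pos5(id73) recv 80: fwd; pos6(id62) recv 73: fwd; pos0(id12) recv 62: fwd
Round 2: pos4(id80) recv 59: drop; pos6(id62) recv 80: fwd; pos0(id12) recv 73: fwd; pos1(id43) recv 62: fwd
Round 3: pos0(id12) recv 80: fwd; pos1(id43) recv 73: fwd; pos2(id59) recv 62: fwd
Round 4: pos1(id43) recv 80: fwd; pos2(id59) recv 73: fwd; pos3(id11) recv 62: fwd
Round 5: pos2(id59) recv 80: fwd; pos3(id11) recv 73: fwd; pos4(id80) recv 62: drop
Round 6: pos3(id11) recv 80: fwd; pos4(id80) recv 73: drop
Round 7: pos4(id80) recv 80: ELECTED

Answer: 12,62,73,80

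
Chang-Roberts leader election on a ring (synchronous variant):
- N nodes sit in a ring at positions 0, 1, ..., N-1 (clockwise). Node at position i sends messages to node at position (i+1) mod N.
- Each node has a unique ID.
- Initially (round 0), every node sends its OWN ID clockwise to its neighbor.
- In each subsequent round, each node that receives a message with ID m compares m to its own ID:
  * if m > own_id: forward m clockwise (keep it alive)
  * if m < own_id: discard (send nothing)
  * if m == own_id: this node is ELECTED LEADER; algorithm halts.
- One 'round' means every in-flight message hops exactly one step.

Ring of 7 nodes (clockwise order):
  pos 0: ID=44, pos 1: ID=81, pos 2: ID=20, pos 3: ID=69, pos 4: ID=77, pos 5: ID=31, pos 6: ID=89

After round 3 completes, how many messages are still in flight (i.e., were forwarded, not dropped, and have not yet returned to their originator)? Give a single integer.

Answer: 2

Derivation:
Round 1: pos1(id81) recv 44: drop; pos2(id20) recv 81: fwd; pos3(id69) recv 20: drop; pos4(id77) recv 69: drop; pos5(id31) recv 77: fwd; pos6(id89) recv 31: drop; pos0(id44) recv 89: fwd
Round 2: pos3(id69) recv 81: fwd; pos6(id89) recv 77: drop; pos1(id81) recv 89: fwd
Round 3: pos4(id77) recv 81: fwd; pos2(id20) recv 89: fwd
After round 3: 2 messages still in flight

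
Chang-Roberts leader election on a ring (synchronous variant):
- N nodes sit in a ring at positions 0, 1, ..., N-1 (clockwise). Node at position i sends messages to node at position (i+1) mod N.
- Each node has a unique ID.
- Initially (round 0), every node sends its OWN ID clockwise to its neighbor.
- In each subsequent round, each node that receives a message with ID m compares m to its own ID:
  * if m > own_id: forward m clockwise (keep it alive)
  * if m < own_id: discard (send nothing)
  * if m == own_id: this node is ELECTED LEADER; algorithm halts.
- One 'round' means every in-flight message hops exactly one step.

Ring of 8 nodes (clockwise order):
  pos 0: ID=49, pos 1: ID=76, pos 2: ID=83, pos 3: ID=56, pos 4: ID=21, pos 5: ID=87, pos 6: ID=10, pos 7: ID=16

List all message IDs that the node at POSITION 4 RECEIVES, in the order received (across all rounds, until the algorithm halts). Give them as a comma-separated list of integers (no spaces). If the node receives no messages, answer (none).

Answer: 56,83,87

Derivation:
Round 1: pos1(id76) recv 49: drop; pos2(id83) recv 76: drop; pos3(id56) recv 83: fwd; pos4(id21) recv 56: fwd; pos5(id87) recv 21: drop; pos6(id10) recv 87: fwd; pos7(id16) recv 10: drop; pos0(id49) recv 16: drop
Round 2: pos4(id21) recv 83: fwd; pos5(id87) recv 56: drop; pos7(id16) recv 87: fwd
Round 3: pos5(id87) recv 83: drop; pos0(id49) recv 87: fwd
Round 4: pos1(id76) recv 87: fwd
Round 5: pos2(id83) recv 87: fwd
Round 6: pos3(id56) recv 87: fwd
Round 7: pos4(id21) recv 87: fwd
Round 8: pos5(id87) recv 87: ELECTED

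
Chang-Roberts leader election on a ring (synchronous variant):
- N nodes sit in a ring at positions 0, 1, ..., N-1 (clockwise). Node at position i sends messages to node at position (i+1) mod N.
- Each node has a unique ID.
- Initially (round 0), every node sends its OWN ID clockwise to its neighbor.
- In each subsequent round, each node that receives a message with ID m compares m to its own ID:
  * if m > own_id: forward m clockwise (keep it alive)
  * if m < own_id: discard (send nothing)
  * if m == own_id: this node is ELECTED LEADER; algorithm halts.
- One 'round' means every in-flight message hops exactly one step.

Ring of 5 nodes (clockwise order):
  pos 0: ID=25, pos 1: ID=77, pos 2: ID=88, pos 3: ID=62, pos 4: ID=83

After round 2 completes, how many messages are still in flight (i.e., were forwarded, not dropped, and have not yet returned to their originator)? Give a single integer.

Answer: 2

Derivation:
Round 1: pos1(id77) recv 25: drop; pos2(id88) recv 77: drop; pos3(id62) recv 88: fwd; pos4(id83) recv 62: drop; pos0(id25) recv 83: fwd
Round 2: pos4(id83) recv 88: fwd; pos1(id77) recv 83: fwd
After round 2: 2 messages still in flight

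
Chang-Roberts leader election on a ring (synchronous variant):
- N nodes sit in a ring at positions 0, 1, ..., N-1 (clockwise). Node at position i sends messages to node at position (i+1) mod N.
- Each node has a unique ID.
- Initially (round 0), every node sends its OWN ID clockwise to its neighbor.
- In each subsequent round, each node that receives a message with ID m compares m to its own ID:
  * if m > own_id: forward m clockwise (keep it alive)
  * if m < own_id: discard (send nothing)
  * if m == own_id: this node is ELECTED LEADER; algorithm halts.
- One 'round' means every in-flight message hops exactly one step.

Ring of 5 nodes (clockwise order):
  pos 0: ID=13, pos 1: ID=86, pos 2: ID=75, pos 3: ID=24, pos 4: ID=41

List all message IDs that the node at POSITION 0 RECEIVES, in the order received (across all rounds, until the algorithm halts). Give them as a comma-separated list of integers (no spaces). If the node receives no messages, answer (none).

Round 1: pos1(id86) recv 13: drop; pos2(id75) recv 86: fwd; pos3(id24) recv 75: fwd; pos4(id41) recv 24: drop; pos0(id13) recv 41: fwd
Round 2: pos3(id24) recv 86: fwd; pos4(id41) recv 75: fwd; pos1(id86) recv 41: drop
Round 3: pos4(id41) recv 86: fwd; pos0(id13) recv 75: fwd
Round 4: pos0(id13) recv 86: fwd; pos1(id86) recv 75: drop
Round 5: pos1(id86) recv 86: ELECTED

Answer: 41,75,86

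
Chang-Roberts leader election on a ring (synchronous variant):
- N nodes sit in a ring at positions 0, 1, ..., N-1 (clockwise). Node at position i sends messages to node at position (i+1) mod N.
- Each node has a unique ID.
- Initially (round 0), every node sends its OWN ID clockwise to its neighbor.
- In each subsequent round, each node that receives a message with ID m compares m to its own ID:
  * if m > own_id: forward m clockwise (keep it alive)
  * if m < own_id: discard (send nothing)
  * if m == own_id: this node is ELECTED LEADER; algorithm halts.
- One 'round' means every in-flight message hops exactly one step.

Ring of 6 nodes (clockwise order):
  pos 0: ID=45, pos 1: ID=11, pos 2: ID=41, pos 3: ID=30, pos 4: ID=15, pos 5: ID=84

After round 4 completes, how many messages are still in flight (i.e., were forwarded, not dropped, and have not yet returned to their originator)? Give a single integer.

Answer: 2

Derivation:
Round 1: pos1(id11) recv 45: fwd; pos2(id41) recv 11: drop; pos3(id30) recv 41: fwd; pos4(id15) recv 30: fwd; pos5(id84) recv 15: drop; pos0(id45) recv 84: fwd
Round 2: pos2(id41) recv 45: fwd; pos4(id15) recv 41: fwd; pos5(id84) recv 30: drop; pos1(id11) recv 84: fwd
Round 3: pos3(id30) recv 45: fwd; pos5(id84) recv 41: drop; pos2(id41) recv 84: fwd
Round 4: pos4(id15) recv 45: fwd; pos3(id30) recv 84: fwd
After round 4: 2 messages still in flight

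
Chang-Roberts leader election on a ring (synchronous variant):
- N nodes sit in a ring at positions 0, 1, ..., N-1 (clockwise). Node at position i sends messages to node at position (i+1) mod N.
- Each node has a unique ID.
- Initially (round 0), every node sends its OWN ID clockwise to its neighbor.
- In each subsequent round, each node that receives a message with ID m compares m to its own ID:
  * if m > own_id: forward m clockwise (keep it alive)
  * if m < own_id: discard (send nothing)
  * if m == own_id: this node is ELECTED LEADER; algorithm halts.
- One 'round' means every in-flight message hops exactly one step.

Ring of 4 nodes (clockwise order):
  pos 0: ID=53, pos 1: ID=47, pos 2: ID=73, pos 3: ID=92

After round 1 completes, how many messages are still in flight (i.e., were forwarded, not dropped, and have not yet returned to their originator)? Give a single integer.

Answer: 2

Derivation:
Round 1: pos1(id47) recv 53: fwd; pos2(id73) recv 47: drop; pos3(id92) recv 73: drop; pos0(id53) recv 92: fwd
After round 1: 2 messages still in flight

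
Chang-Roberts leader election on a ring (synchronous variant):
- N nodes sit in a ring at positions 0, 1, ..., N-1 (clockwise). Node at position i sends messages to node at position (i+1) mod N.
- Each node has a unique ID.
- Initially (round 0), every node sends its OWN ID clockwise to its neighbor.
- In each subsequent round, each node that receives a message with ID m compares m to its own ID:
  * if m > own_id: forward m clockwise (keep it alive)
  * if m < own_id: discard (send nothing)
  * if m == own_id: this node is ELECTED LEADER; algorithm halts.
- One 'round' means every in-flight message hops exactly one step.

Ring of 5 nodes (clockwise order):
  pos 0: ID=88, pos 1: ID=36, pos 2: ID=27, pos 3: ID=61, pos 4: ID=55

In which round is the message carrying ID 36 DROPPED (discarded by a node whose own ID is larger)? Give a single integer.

Answer: 2

Derivation:
Round 1: pos1(id36) recv 88: fwd; pos2(id27) recv 36: fwd; pos3(id61) recv 27: drop; pos4(id55) recv 61: fwd; pos0(id88) recv 55: drop
Round 2: pos2(id27) recv 88: fwd; pos3(id61) recv 36: drop; pos0(id88) recv 61: drop
Round 3: pos3(id61) recv 88: fwd
Round 4: pos4(id55) recv 88: fwd
Round 5: pos0(id88) recv 88: ELECTED
Message ID 36 originates at pos 1; dropped at pos 3 in round 2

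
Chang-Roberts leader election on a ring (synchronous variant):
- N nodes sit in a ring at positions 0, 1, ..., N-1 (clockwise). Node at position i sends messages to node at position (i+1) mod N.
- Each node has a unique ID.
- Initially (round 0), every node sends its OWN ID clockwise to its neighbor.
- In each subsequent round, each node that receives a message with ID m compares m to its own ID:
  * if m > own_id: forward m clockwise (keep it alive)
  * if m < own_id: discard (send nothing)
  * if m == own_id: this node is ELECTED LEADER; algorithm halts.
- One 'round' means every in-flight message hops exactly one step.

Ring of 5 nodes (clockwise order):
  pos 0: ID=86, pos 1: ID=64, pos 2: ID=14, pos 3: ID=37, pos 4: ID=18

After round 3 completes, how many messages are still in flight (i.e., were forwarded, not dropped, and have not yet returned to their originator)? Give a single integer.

Answer: 2

Derivation:
Round 1: pos1(id64) recv 86: fwd; pos2(id14) recv 64: fwd; pos3(id37) recv 14: drop; pos4(id18) recv 37: fwd; pos0(id86) recv 18: drop
Round 2: pos2(id14) recv 86: fwd; pos3(id37) recv 64: fwd; pos0(id86) recv 37: drop
Round 3: pos3(id37) recv 86: fwd; pos4(id18) recv 64: fwd
After round 3: 2 messages still in flight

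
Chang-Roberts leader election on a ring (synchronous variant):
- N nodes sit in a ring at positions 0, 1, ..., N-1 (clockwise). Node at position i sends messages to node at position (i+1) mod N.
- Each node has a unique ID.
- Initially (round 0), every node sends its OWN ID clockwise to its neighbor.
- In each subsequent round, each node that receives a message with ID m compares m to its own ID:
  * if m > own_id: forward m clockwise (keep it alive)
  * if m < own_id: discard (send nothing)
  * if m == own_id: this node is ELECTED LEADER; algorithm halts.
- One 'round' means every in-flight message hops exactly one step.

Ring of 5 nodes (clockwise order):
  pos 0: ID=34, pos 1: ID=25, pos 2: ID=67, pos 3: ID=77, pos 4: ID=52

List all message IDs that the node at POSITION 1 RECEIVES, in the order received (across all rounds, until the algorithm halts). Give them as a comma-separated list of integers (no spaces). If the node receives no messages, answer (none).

Answer: 34,52,77

Derivation:
Round 1: pos1(id25) recv 34: fwd; pos2(id67) recv 25: drop; pos3(id77) recv 67: drop; pos4(id52) recv 77: fwd; pos0(id34) recv 52: fwd
Round 2: pos2(id67) recv 34: drop; pos0(id34) recv 77: fwd; pos1(id25) recv 52: fwd
Round 3: pos1(id25) recv 77: fwd; pos2(id67) recv 52: drop
Round 4: pos2(id67) recv 77: fwd
Round 5: pos3(id77) recv 77: ELECTED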